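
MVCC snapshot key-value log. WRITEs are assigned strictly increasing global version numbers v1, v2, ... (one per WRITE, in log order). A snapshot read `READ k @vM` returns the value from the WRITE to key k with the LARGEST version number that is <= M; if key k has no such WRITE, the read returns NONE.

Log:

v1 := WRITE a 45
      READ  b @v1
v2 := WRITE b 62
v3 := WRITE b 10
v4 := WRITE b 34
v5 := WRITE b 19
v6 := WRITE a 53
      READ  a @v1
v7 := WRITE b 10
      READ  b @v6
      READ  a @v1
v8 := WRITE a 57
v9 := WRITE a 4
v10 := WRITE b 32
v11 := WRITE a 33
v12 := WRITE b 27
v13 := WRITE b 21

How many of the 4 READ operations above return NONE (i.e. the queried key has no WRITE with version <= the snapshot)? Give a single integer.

v1: WRITE a=45  (a history now [(1, 45)])
READ b @v1: history=[] -> no version <= 1 -> NONE
v2: WRITE b=62  (b history now [(2, 62)])
v3: WRITE b=10  (b history now [(2, 62), (3, 10)])
v4: WRITE b=34  (b history now [(2, 62), (3, 10), (4, 34)])
v5: WRITE b=19  (b history now [(2, 62), (3, 10), (4, 34), (5, 19)])
v6: WRITE a=53  (a history now [(1, 45), (6, 53)])
READ a @v1: history=[(1, 45), (6, 53)] -> pick v1 -> 45
v7: WRITE b=10  (b history now [(2, 62), (3, 10), (4, 34), (5, 19), (7, 10)])
READ b @v6: history=[(2, 62), (3, 10), (4, 34), (5, 19), (7, 10)] -> pick v5 -> 19
READ a @v1: history=[(1, 45), (6, 53)] -> pick v1 -> 45
v8: WRITE a=57  (a history now [(1, 45), (6, 53), (8, 57)])
v9: WRITE a=4  (a history now [(1, 45), (6, 53), (8, 57), (9, 4)])
v10: WRITE b=32  (b history now [(2, 62), (3, 10), (4, 34), (5, 19), (7, 10), (10, 32)])
v11: WRITE a=33  (a history now [(1, 45), (6, 53), (8, 57), (9, 4), (11, 33)])
v12: WRITE b=27  (b history now [(2, 62), (3, 10), (4, 34), (5, 19), (7, 10), (10, 32), (12, 27)])
v13: WRITE b=21  (b history now [(2, 62), (3, 10), (4, 34), (5, 19), (7, 10), (10, 32), (12, 27), (13, 21)])
Read results in order: ['NONE', '45', '19', '45']
NONE count = 1

Answer: 1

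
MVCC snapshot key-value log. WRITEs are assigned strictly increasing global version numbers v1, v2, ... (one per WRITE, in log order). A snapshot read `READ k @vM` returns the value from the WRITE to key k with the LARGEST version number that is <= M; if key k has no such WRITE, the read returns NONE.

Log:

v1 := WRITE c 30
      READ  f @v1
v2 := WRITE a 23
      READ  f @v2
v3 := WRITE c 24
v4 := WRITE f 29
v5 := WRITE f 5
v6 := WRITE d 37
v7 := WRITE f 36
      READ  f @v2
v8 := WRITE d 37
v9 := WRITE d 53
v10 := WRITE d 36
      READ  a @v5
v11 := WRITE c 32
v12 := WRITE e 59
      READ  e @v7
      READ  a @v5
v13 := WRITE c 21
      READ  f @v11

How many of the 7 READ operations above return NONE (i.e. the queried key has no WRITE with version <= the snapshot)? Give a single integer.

Answer: 4

Derivation:
v1: WRITE c=30  (c history now [(1, 30)])
READ f @v1: history=[] -> no version <= 1 -> NONE
v2: WRITE a=23  (a history now [(2, 23)])
READ f @v2: history=[] -> no version <= 2 -> NONE
v3: WRITE c=24  (c history now [(1, 30), (3, 24)])
v4: WRITE f=29  (f history now [(4, 29)])
v5: WRITE f=5  (f history now [(4, 29), (5, 5)])
v6: WRITE d=37  (d history now [(6, 37)])
v7: WRITE f=36  (f history now [(4, 29), (5, 5), (7, 36)])
READ f @v2: history=[(4, 29), (5, 5), (7, 36)] -> no version <= 2 -> NONE
v8: WRITE d=37  (d history now [(6, 37), (8, 37)])
v9: WRITE d=53  (d history now [(6, 37), (8, 37), (9, 53)])
v10: WRITE d=36  (d history now [(6, 37), (8, 37), (9, 53), (10, 36)])
READ a @v5: history=[(2, 23)] -> pick v2 -> 23
v11: WRITE c=32  (c history now [(1, 30), (3, 24), (11, 32)])
v12: WRITE e=59  (e history now [(12, 59)])
READ e @v7: history=[(12, 59)] -> no version <= 7 -> NONE
READ a @v5: history=[(2, 23)] -> pick v2 -> 23
v13: WRITE c=21  (c history now [(1, 30), (3, 24), (11, 32), (13, 21)])
READ f @v11: history=[(4, 29), (5, 5), (7, 36)] -> pick v7 -> 36
Read results in order: ['NONE', 'NONE', 'NONE', '23', 'NONE', '23', '36']
NONE count = 4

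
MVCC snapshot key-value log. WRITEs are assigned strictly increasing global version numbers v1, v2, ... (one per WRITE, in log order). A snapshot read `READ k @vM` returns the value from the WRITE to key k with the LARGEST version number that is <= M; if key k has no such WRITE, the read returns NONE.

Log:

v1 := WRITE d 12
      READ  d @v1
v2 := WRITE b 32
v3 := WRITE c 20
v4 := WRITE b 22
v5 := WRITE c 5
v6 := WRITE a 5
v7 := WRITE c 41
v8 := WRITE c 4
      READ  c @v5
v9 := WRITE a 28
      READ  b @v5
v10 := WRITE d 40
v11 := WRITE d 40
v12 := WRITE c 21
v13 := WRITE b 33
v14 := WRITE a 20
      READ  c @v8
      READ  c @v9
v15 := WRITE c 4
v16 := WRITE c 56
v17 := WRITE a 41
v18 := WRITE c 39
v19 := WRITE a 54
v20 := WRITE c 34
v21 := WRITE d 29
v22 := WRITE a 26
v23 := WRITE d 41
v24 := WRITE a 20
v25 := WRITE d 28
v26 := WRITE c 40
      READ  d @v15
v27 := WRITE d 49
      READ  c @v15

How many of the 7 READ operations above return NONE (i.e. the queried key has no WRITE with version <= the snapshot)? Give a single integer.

v1: WRITE d=12  (d history now [(1, 12)])
READ d @v1: history=[(1, 12)] -> pick v1 -> 12
v2: WRITE b=32  (b history now [(2, 32)])
v3: WRITE c=20  (c history now [(3, 20)])
v4: WRITE b=22  (b history now [(2, 32), (4, 22)])
v5: WRITE c=5  (c history now [(3, 20), (5, 5)])
v6: WRITE a=5  (a history now [(6, 5)])
v7: WRITE c=41  (c history now [(3, 20), (5, 5), (7, 41)])
v8: WRITE c=4  (c history now [(3, 20), (5, 5), (7, 41), (8, 4)])
READ c @v5: history=[(3, 20), (5, 5), (7, 41), (8, 4)] -> pick v5 -> 5
v9: WRITE a=28  (a history now [(6, 5), (9, 28)])
READ b @v5: history=[(2, 32), (4, 22)] -> pick v4 -> 22
v10: WRITE d=40  (d history now [(1, 12), (10, 40)])
v11: WRITE d=40  (d history now [(1, 12), (10, 40), (11, 40)])
v12: WRITE c=21  (c history now [(3, 20), (5, 5), (7, 41), (8, 4), (12, 21)])
v13: WRITE b=33  (b history now [(2, 32), (4, 22), (13, 33)])
v14: WRITE a=20  (a history now [(6, 5), (9, 28), (14, 20)])
READ c @v8: history=[(3, 20), (5, 5), (7, 41), (8, 4), (12, 21)] -> pick v8 -> 4
READ c @v9: history=[(3, 20), (5, 5), (7, 41), (8, 4), (12, 21)] -> pick v8 -> 4
v15: WRITE c=4  (c history now [(3, 20), (5, 5), (7, 41), (8, 4), (12, 21), (15, 4)])
v16: WRITE c=56  (c history now [(3, 20), (5, 5), (7, 41), (8, 4), (12, 21), (15, 4), (16, 56)])
v17: WRITE a=41  (a history now [(6, 5), (9, 28), (14, 20), (17, 41)])
v18: WRITE c=39  (c history now [(3, 20), (5, 5), (7, 41), (8, 4), (12, 21), (15, 4), (16, 56), (18, 39)])
v19: WRITE a=54  (a history now [(6, 5), (9, 28), (14, 20), (17, 41), (19, 54)])
v20: WRITE c=34  (c history now [(3, 20), (5, 5), (7, 41), (8, 4), (12, 21), (15, 4), (16, 56), (18, 39), (20, 34)])
v21: WRITE d=29  (d history now [(1, 12), (10, 40), (11, 40), (21, 29)])
v22: WRITE a=26  (a history now [(6, 5), (9, 28), (14, 20), (17, 41), (19, 54), (22, 26)])
v23: WRITE d=41  (d history now [(1, 12), (10, 40), (11, 40), (21, 29), (23, 41)])
v24: WRITE a=20  (a history now [(6, 5), (9, 28), (14, 20), (17, 41), (19, 54), (22, 26), (24, 20)])
v25: WRITE d=28  (d history now [(1, 12), (10, 40), (11, 40), (21, 29), (23, 41), (25, 28)])
v26: WRITE c=40  (c history now [(3, 20), (5, 5), (7, 41), (8, 4), (12, 21), (15, 4), (16, 56), (18, 39), (20, 34), (26, 40)])
READ d @v15: history=[(1, 12), (10, 40), (11, 40), (21, 29), (23, 41), (25, 28)] -> pick v11 -> 40
v27: WRITE d=49  (d history now [(1, 12), (10, 40), (11, 40), (21, 29), (23, 41), (25, 28), (27, 49)])
READ c @v15: history=[(3, 20), (5, 5), (7, 41), (8, 4), (12, 21), (15, 4), (16, 56), (18, 39), (20, 34), (26, 40)] -> pick v15 -> 4
Read results in order: ['12', '5', '22', '4', '4', '40', '4']
NONE count = 0

Answer: 0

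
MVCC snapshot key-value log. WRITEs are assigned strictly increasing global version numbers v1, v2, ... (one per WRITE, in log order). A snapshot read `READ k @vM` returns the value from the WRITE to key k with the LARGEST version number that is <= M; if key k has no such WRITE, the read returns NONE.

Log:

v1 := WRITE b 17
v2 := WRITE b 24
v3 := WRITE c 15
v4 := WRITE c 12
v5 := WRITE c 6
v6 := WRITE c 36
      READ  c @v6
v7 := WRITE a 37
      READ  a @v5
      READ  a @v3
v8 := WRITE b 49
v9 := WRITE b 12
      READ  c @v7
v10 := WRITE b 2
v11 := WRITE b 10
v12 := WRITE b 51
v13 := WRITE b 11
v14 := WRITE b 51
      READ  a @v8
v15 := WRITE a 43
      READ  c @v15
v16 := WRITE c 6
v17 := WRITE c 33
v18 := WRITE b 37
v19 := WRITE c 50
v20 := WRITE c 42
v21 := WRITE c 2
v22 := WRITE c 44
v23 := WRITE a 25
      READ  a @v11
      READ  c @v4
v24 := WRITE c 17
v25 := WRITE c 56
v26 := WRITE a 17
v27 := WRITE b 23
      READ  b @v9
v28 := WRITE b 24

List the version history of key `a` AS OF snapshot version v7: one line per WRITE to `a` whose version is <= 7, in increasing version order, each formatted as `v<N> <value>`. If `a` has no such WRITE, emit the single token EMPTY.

Answer: v7 37

Derivation:
Scan writes for key=a with version <= 7:
  v1 WRITE b 17 -> skip
  v2 WRITE b 24 -> skip
  v3 WRITE c 15 -> skip
  v4 WRITE c 12 -> skip
  v5 WRITE c 6 -> skip
  v6 WRITE c 36 -> skip
  v7 WRITE a 37 -> keep
  v8 WRITE b 49 -> skip
  v9 WRITE b 12 -> skip
  v10 WRITE b 2 -> skip
  v11 WRITE b 10 -> skip
  v12 WRITE b 51 -> skip
  v13 WRITE b 11 -> skip
  v14 WRITE b 51 -> skip
  v15 WRITE a 43 -> drop (> snap)
  v16 WRITE c 6 -> skip
  v17 WRITE c 33 -> skip
  v18 WRITE b 37 -> skip
  v19 WRITE c 50 -> skip
  v20 WRITE c 42 -> skip
  v21 WRITE c 2 -> skip
  v22 WRITE c 44 -> skip
  v23 WRITE a 25 -> drop (> snap)
  v24 WRITE c 17 -> skip
  v25 WRITE c 56 -> skip
  v26 WRITE a 17 -> drop (> snap)
  v27 WRITE b 23 -> skip
  v28 WRITE b 24 -> skip
Collected: [(7, 37)]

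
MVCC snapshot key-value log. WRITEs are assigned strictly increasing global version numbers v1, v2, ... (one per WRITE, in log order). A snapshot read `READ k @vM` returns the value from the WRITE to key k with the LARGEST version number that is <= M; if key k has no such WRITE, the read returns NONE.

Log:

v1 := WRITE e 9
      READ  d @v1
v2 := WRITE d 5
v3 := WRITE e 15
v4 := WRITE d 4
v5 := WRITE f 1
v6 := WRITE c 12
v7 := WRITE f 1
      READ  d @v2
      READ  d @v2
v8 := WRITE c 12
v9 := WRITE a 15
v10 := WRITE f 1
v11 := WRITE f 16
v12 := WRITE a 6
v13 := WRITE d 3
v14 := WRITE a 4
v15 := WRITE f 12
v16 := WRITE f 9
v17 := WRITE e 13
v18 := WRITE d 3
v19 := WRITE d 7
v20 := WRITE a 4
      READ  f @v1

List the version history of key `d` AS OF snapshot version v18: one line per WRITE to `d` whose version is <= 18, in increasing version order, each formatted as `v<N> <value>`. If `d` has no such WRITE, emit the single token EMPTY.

Scan writes for key=d with version <= 18:
  v1 WRITE e 9 -> skip
  v2 WRITE d 5 -> keep
  v3 WRITE e 15 -> skip
  v4 WRITE d 4 -> keep
  v5 WRITE f 1 -> skip
  v6 WRITE c 12 -> skip
  v7 WRITE f 1 -> skip
  v8 WRITE c 12 -> skip
  v9 WRITE a 15 -> skip
  v10 WRITE f 1 -> skip
  v11 WRITE f 16 -> skip
  v12 WRITE a 6 -> skip
  v13 WRITE d 3 -> keep
  v14 WRITE a 4 -> skip
  v15 WRITE f 12 -> skip
  v16 WRITE f 9 -> skip
  v17 WRITE e 13 -> skip
  v18 WRITE d 3 -> keep
  v19 WRITE d 7 -> drop (> snap)
  v20 WRITE a 4 -> skip
Collected: [(2, 5), (4, 4), (13, 3), (18, 3)]

Answer: v2 5
v4 4
v13 3
v18 3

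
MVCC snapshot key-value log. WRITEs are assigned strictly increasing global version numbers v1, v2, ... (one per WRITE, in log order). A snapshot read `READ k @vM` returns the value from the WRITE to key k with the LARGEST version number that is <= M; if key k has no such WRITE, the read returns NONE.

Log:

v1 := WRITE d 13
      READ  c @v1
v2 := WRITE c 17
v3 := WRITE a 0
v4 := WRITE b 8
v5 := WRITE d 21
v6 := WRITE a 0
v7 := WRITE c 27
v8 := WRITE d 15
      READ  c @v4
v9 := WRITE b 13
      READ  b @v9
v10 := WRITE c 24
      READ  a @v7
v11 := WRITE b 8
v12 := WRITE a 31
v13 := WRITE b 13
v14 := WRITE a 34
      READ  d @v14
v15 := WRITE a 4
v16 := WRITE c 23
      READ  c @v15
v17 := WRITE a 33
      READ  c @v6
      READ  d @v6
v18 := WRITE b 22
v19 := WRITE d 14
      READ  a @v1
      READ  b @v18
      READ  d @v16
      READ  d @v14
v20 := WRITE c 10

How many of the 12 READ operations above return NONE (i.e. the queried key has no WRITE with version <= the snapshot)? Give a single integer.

Answer: 2

Derivation:
v1: WRITE d=13  (d history now [(1, 13)])
READ c @v1: history=[] -> no version <= 1 -> NONE
v2: WRITE c=17  (c history now [(2, 17)])
v3: WRITE a=0  (a history now [(3, 0)])
v4: WRITE b=8  (b history now [(4, 8)])
v5: WRITE d=21  (d history now [(1, 13), (5, 21)])
v6: WRITE a=0  (a history now [(3, 0), (6, 0)])
v7: WRITE c=27  (c history now [(2, 17), (7, 27)])
v8: WRITE d=15  (d history now [(1, 13), (5, 21), (8, 15)])
READ c @v4: history=[(2, 17), (7, 27)] -> pick v2 -> 17
v9: WRITE b=13  (b history now [(4, 8), (9, 13)])
READ b @v9: history=[(4, 8), (9, 13)] -> pick v9 -> 13
v10: WRITE c=24  (c history now [(2, 17), (7, 27), (10, 24)])
READ a @v7: history=[(3, 0), (6, 0)] -> pick v6 -> 0
v11: WRITE b=8  (b history now [(4, 8), (9, 13), (11, 8)])
v12: WRITE a=31  (a history now [(3, 0), (6, 0), (12, 31)])
v13: WRITE b=13  (b history now [(4, 8), (9, 13), (11, 8), (13, 13)])
v14: WRITE a=34  (a history now [(3, 0), (6, 0), (12, 31), (14, 34)])
READ d @v14: history=[(1, 13), (5, 21), (8, 15)] -> pick v8 -> 15
v15: WRITE a=4  (a history now [(3, 0), (6, 0), (12, 31), (14, 34), (15, 4)])
v16: WRITE c=23  (c history now [(2, 17), (7, 27), (10, 24), (16, 23)])
READ c @v15: history=[(2, 17), (7, 27), (10, 24), (16, 23)] -> pick v10 -> 24
v17: WRITE a=33  (a history now [(3, 0), (6, 0), (12, 31), (14, 34), (15, 4), (17, 33)])
READ c @v6: history=[(2, 17), (7, 27), (10, 24), (16, 23)] -> pick v2 -> 17
READ d @v6: history=[(1, 13), (5, 21), (8, 15)] -> pick v5 -> 21
v18: WRITE b=22  (b history now [(4, 8), (9, 13), (11, 8), (13, 13), (18, 22)])
v19: WRITE d=14  (d history now [(1, 13), (5, 21), (8, 15), (19, 14)])
READ a @v1: history=[(3, 0), (6, 0), (12, 31), (14, 34), (15, 4), (17, 33)] -> no version <= 1 -> NONE
READ b @v18: history=[(4, 8), (9, 13), (11, 8), (13, 13), (18, 22)] -> pick v18 -> 22
READ d @v16: history=[(1, 13), (5, 21), (8, 15), (19, 14)] -> pick v8 -> 15
READ d @v14: history=[(1, 13), (5, 21), (8, 15), (19, 14)] -> pick v8 -> 15
v20: WRITE c=10  (c history now [(2, 17), (7, 27), (10, 24), (16, 23), (20, 10)])
Read results in order: ['NONE', '17', '13', '0', '15', '24', '17', '21', 'NONE', '22', '15', '15']
NONE count = 2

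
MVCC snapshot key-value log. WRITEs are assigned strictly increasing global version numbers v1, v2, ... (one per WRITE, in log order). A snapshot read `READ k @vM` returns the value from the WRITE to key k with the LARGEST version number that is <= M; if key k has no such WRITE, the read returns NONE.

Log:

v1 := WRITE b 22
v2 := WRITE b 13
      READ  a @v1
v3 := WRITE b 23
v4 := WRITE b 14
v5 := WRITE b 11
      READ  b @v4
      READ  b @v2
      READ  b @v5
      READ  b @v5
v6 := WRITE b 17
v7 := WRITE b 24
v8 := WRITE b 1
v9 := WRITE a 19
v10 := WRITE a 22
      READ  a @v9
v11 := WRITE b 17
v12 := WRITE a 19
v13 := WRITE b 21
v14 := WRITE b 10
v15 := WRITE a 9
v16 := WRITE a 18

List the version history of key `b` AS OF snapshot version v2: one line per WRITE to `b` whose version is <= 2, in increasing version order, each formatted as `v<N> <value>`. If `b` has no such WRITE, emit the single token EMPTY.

Answer: v1 22
v2 13

Derivation:
Scan writes for key=b with version <= 2:
  v1 WRITE b 22 -> keep
  v2 WRITE b 13 -> keep
  v3 WRITE b 23 -> drop (> snap)
  v4 WRITE b 14 -> drop (> snap)
  v5 WRITE b 11 -> drop (> snap)
  v6 WRITE b 17 -> drop (> snap)
  v7 WRITE b 24 -> drop (> snap)
  v8 WRITE b 1 -> drop (> snap)
  v9 WRITE a 19 -> skip
  v10 WRITE a 22 -> skip
  v11 WRITE b 17 -> drop (> snap)
  v12 WRITE a 19 -> skip
  v13 WRITE b 21 -> drop (> snap)
  v14 WRITE b 10 -> drop (> snap)
  v15 WRITE a 9 -> skip
  v16 WRITE a 18 -> skip
Collected: [(1, 22), (2, 13)]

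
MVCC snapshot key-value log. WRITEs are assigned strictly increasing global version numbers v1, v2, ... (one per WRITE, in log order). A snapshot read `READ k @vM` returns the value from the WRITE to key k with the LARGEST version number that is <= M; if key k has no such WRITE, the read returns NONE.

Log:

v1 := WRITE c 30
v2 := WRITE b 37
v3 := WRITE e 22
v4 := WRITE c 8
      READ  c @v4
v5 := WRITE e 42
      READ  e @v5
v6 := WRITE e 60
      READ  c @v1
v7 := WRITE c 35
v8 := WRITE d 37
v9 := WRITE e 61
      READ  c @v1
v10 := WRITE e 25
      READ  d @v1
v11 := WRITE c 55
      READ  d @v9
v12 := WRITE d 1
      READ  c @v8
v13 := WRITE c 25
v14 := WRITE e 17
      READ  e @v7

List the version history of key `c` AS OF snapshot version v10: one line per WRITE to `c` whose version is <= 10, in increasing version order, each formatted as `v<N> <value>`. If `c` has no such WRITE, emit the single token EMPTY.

Scan writes for key=c with version <= 10:
  v1 WRITE c 30 -> keep
  v2 WRITE b 37 -> skip
  v3 WRITE e 22 -> skip
  v4 WRITE c 8 -> keep
  v5 WRITE e 42 -> skip
  v6 WRITE e 60 -> skip
  v7 WRITE c 35 -> keep
  v8 WRITE d 37 -> skip
  v9 WRITE e 61 -> skip
  v10 WRITE e 25 -> skip
  v11 WRITE c 55 -> drop (> snap)
  v12 WRITE d 1 -> skip
  v13 WRITE c 25 -> drop (> snap)
  v14 WRITE e 17 -> skip
Collected: [(1, 30), (4, 8), (7, 35)]

Answer: v1 30
v4 8
v7 35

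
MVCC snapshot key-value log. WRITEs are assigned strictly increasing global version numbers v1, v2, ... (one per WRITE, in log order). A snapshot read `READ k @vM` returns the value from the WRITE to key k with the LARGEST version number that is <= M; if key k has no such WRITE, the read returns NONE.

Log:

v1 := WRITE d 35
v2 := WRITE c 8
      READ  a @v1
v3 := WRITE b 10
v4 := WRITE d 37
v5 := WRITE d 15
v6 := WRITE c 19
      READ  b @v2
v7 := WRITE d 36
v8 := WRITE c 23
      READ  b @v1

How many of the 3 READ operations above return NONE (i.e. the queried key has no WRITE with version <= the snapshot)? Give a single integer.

v1: WRITE d=35  (d history now [(1, 35)])
v2: WRITE c=8  (c history now [(2, 8)])
READ a @v1: history=[] -> no version <= 1 -> NONE
v3: WRITE b=10  (b history now [(3, 10)])
v4: WRITE d=37  (d history now [(1, 35), (4, 37)])
v5: WRITE d=15  (d history now [(1, 35), (4, 37), (5, 15)])
v6: WRITE c=19  (c history now [(2, 8), (6, 19)])
READ b @v2: history=[(3, 10)] -> no version <= 2 -> NONE
v7: WRITE d=36  (d history now [(1, 35), (4, 37), (5, 15), (7, 36)])
v8: WRITE c=23  (c history now [(2, 8), (6, 19), (8, 23)])
READ b @v1: history=[(3, 10)] -> no version <= 1 -> NONE
Read results in order: ['NONE', 'NONE', 'NONE']
NONE count = 3

Answer: 3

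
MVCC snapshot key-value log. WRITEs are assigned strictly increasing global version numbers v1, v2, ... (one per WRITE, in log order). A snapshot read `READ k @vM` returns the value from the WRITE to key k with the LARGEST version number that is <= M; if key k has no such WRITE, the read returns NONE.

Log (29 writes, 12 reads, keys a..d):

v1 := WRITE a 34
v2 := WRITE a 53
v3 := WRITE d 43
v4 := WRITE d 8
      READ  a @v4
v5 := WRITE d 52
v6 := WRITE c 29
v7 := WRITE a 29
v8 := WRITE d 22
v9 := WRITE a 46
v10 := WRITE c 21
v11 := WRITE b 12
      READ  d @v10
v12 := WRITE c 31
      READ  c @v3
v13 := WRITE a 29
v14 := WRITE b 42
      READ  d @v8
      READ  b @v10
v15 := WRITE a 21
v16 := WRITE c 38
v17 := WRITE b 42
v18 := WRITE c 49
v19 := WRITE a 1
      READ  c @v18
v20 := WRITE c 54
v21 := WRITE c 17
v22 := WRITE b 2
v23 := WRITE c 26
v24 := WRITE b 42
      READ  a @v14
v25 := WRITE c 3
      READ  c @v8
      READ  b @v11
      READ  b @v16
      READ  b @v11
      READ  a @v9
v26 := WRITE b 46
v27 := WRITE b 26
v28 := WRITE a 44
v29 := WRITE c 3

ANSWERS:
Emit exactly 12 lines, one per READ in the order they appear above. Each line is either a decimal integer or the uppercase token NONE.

v1: WRITE a=34  (a history now [(1, 34)])
v2: WRITE a=53  (a history now [(1, 34), (2, 53)])
v3: WRITE d=43  (d history now [(3, 43)])
v4: WRITE d=8  (d history now [(3, 43), (4, 8)])
READ a @v4: history=[(1, 34), (2, 53)] -> pick v2 -> 53
v5: WRITE d=52  (d history now [(3, 43), (4, 8), (5, 52)])
v6: WRITE c=29  (c history now [(6, 29)])
v7: WRITE a=29  (a history now [(1, 34), (2, 53), (7, 29)])
v8: WRITE d=22  (d history now [(3, 43), (4, 8), (5, 52), (8, 22)])
v9: WRITE a=46  (a history now [(1, 34), (2, 53), (7, 29), (9, 46)])
v10: WRITE c=21  (c history now [(6, 29), (10, 21)])
v11: WRITE b=12  (b history now [(11, 12)])
READ d @v10: history=[(3, 43), (4, 8), (5, 52), (8, 22)] -> pick v8 -> 22
v12: WRITE c=31  (c history now [(6, 29), (10, 21), (12, 31)])
READ c @v3: history=[(6, 29), (10, 21), (12, 31)] -> no version <= 3 -> NONE
v13: WRITE a=29  (a history now [(1, 34), (2, 53), (7, 29), (9, 46), (13, 29)])
v14: WRITE b=42  (b history now [(11, 12), (14, 42)])
READ d @v8: history=[(3, 43), (4, 8), (5, 52), (8, 22)] -> pick v8 -> 22
READ b @v10: history=[(11, 12), (14, 42)] -> no version <= 10 -> NONE
v15: WRITE a=21  (a history now [(1, 34), (2, 53), (7, 29), (9, 46), (13, 29), (15, 21)])
v16: WRITE c=38  (c history now [(6, 29), (10, 21), (12, 31), (16, 38)])
v17: WRITE b=42  (b history now [(11, 12), (14, 42), (17, 42)])
v18: WRITE c=49  (c history now [(6, 29), (10, 21), (12, 31), (16, 38), (18, 49)])
v19: WRITE a=1  (a history now [(1, 34), (2, 53), (7, 29), (9, 46), (13, 29), (15, 21), (19, 1)])
READ c @v18: history=[(6, 29), (10, 21), (12, 31), (16, 38), (18, 49)] -> pick v18 -> 49
v20: WRITE c=54  (c history now [(6, 29), (10, 21), (12, 31), (16, 38), (18, 49), (20, 54)])
v21: WRITE c=17  (c history now [(6, 29), (10, 21), (12, 31), (16, 38), (18, 49), (20, 54), (21, 17)])
v22: WRITE b=2  (b history now [(11, 12), (14, 42), (17, 42), (22, 2)])
v23: WRITE c=26  (c history now [(6, 29), (10, 21), (12, 31), (16, 38), (18, 49), (20, 54), (21, 17), (23, 26)])
v24: WRITE b=42  (b history now [(11, 12), (14, 42), (17, 42), (22, 2), (24, 42)])
READ a @v14: history=[(1, 34), (2, 53), (7, 29), (9, 46), (13, 29), (15, 21), (19, 1)] -> pick v13 -> 29
v25: WRITE c=3  (c history now [(6, 29), (10, 21), (12, 31), (16, 38), (18, 49), (20, 54), (21, 17), (23, 26), (25, 3)])
READ c @v8: history=[(6, 29), (10, 21), (12, 31), (16, 38), (18, 49), (20, 54), (21, 17), (23, 26), (25, 3)] -> pick v6 -> 29
READ b @v11: history=[(11, 12), (14, 42), (17, 42), (22, 2), (24, 42)] -> pick v11 -> 12
READ b @v16: history=[(11, 12), (14, 42), (17, 42), (22, 2), (24, 42)] -> pick v14 -> 42
READ b @v11: history=[(11, 12), (14, 42), (17, 42), (22, 2), (24, 42)] -> pick v11 -> 12
READ a @v9: history=[(1, 34), (2, 53), (7, 29), (9, 46), (13, 29), (15, 21), (19, 1)] -> pick v9 -> 46
v26: WRITE b=46  (b history now [(11, 12), (14, 42), (17, 42), (22, 2), (24, 42), (26, 46)])
v27: WRITE b=26  (b history now [(11, 12), (14, 42), (17, 42), (22, 2), (24, 42), (26, 46), (27, 26)])
v28: WRITE a=44  (a history now [(1, 34), (2, 53), (7, 29), (9, 46), (13, 29), (15, 21), (19, 1), (28, 44)])
v29: WRITE c=3  (c history now [(6, 29), (10, 21), (12, 31), (16, 38), (18, 49), (20, 54), (21, 17), (23, 26), (25, 3), (29, 3)])

Answer: 53
22
NONE
22
NONE
49
29
29
12
42
12
46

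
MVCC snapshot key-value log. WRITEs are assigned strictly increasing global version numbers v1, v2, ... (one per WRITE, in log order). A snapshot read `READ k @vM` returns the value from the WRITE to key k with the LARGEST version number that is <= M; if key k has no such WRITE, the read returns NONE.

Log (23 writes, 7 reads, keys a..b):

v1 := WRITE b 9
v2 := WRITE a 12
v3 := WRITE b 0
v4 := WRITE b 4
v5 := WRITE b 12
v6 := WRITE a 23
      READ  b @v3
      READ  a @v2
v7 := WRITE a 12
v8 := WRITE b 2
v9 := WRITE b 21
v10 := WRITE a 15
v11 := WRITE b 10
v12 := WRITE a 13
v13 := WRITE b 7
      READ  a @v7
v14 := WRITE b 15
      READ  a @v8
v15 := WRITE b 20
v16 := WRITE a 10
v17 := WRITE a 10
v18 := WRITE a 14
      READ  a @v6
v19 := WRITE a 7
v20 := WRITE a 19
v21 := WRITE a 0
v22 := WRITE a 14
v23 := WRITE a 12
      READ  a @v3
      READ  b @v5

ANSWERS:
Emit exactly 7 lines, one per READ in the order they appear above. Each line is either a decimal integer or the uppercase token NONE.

v1: WRITE b=9  (b history now [(1, 9)])
v2: WRITE a=12  (a history now [(2, 12)])
v3: WRITE b=0  (b history now [(1, 9), (3, 0)])
v4: WRITE b=4  (b history now [(1, 9), (3, 0), (4, 4)])
v5: WRITE b=12  (b history now [(1, 9), (3, 0), (4, 4), (5, 12)])
v6: WRITE a=23  (a history now [(2, 12), (6, 23)])
READ b @v3: history=[(1, 9), (3, 0), (4, 4), (5, 12)] -> pick v3 -> 0
READ a @v2: history=[(2, 12), (6, 23)] -> pick v2 -> 12
v7: WRITE a=12  (a history now [(2, 12), (6, 23), (7, 12)])
v8: WRITE b=2  (b history now [(1, 9), (3, 0), (4, 4), (5, 12), (8, 2)])
v9: WRITE b=21  (b history now [(1, 9), (3, 0), (4, 4), (5, 12), (8, 2), (9, 21)])
v10: WRITE a=15  (a history now [(2, 12), (6, 23), (7, 12), (10, 15)])
v11: WRITE b=10  (b history now [(1, 9), (3, 0), (4, 4), (5, 12), (8, 2), (9, 21), (11, 10)])
v12: WRITE a=13  (a history now [(2, 12), (6, 23), (7, 12), (10, 15), (12, 13)])
v13: WRITE b=7  (b history now [(1, 9), (3, 0), (4, 4), (5, 12), (8, 2), (9, 21), (11, 10), (13, 7)])
READ a @v7: history=[(2, 12), (6, 23), (7, 12), (10, 15), (12, 13)] -> pick v7 -> 12
v14: WRITE b=15  (b history now [(1, 9), (3, 0), (4, 4), (5, 12), (8, 2), (9, 21), (11, 10), (13, 7), (14, 15)])
READ a @v8: history=[(2, 12), (6, 23), (7, 12), (10, 15), (12, 13)] -> pick v7 -> 12
v15: WRITE b=20  (b history now [(1, 9), (3, 0), (4, 4), (5, 12), (8, 2), (9, 21), (11, 10), (13, 7), (14, 15), (15, 20)])
v16: WRITE a=10  (a history now [(2, 12), (6, 23), (7, 12), (10, 15), (12, 13), (16, 10)])
v17: WRITE a=10  (a history now [(2, 12), (6, 23), (7, 12), (10, 15), (12, 13), (16, 10), (17, 10)])
v18: WRITE a=14  (a history now [(2, 12), (6, 23), (7, 12), (10, 15), (12, 13), (16, 10), (17, 10), (18, 14)])
READ a @v6: history=[(2, 12), (6, 23), (7, 12), (10, 15), (12, 13), (16, 10), (17, 10), (18, 14)] -> pick v6 -> 23
v19: WRITE a=7  (a history now [(2, 12), (6, 23), (7, 12), (10, 15), (12, 13), (16, 10), (17, 10), (18, 14), (19, 7)])
v20: WRITE a=19  (a history now [(2, 12), (6, 23), (7, 12), (10, 15), (12, 13), (16, 10), (17, 10), (18, 14), (19, 7), (20, 19)])
v21: WRITE a=0  (a history now [(2, 12), (6, 23), (7, 12), (10, 15), (12, 13), (16, 10), (17, 10), (18, 14), (19, 7), (20, 19), (21, 0)])
v22: WRITE a=14  (a history now [(2, 12), (6, 23), (7, 12), (10, 15), (12, 13), (16, 10), (17, 10), (18, 14), (19, 7), (20, 19), (21, 0), (22, 14)])
v23: WRITE a=12  (a history now [(2, 12), (6, 23), (7, 12), (10, 15), (12, 13), (16, 10), (17, 10), (18, 14), (19, 7), (20, 19), (21, 0), (22, 14), (23, 12)])
READ a @v3: history=[(2, 12), (6, 23), (7, 12), (10, 15), (12, 13), (16, 10), (17, 10), (18, 14), (19, 7), (20, 19), (21, 0), (22, 14), (23, 12)] -> pick v2 -> 12
READ b @v5: history=[(1, 9), (3, 0), (4, 4), (5, 12), (8, 2), (9, 21), (11, 10), (13, 7), (14, 15), (15, 20)] -> pick v5 -> 12

Answer: 0
12
12
12
23
12
12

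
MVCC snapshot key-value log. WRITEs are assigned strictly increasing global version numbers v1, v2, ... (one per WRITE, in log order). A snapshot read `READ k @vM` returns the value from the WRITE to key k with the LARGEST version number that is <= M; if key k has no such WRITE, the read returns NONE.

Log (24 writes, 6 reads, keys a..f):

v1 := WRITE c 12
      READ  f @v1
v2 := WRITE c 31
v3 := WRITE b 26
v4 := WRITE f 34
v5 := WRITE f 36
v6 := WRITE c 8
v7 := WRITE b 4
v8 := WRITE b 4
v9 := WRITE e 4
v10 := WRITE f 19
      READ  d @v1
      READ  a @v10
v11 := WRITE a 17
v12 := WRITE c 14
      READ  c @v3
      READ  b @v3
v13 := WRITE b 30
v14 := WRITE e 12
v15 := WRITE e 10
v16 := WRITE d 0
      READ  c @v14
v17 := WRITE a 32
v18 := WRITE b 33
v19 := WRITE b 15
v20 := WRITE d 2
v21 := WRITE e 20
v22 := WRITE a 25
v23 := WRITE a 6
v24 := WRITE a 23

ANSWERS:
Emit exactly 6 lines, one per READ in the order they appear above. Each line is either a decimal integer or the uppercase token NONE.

Answer: NONE
NONE
NONE
31
26
14

Derivation:
v1: WRITE c=12  (c history now [(1, 12)])
READ f @v1: history=[] -> no version <= 1 -> NONE
v2: WRITE c=31  (c history now [(1, 12), (2, 31)])
v3: WRITE b=26  (b history now [(3, 26)])
v4: WRITE f=34  (f history now [(4, 34)])
v5: WRITE f=36  (f history now [(4, 34), (5, 36)])
v6: WRITE c=8  (c history now [(1, 12), (2, 31), (6, 8)])
v7: WRITE b=4  (b history now [(3, 26), (7, 4)])
v8: WRITE b=4  (b history now [(3, 26), (7, 4), (8, 4)])
v9: WRITE e=4  (e history now [(9, 4)])
v10: WRITE f=19  (f history now [(4, 34), (5, 36), (10, 19)])
READ d @v1: history=[] -> no version <= 1 -> NONE
READ a @v10: history=[] -> no version <= 10 -> NONE
v11: WRITE a=17  (a history now [(11, 17)])
v12: WRITE c=14  (c history now [(1, 12), (2, 31), (6, 8), (12, 14)])
READ c @v3: history=[(1, 12), (2, 31), (6, 8), (12, 14)] -> pick v2 -> 31
READ b @v3: history=[(3, 26), (7, 4), (8, 4)] -> pick v3 -> 26
v13: WRITE b=30  (b history now [(3, 26), (7, 4), (8, 4), (13, 30)])
v14: WRITE e=12  (e history now [(9, 4), (14, 12)])
v15: WRITE e=10  (e history now [(9, 4), (14, 12), (15, 10)])
v16: WRITE d=0  (d history now [(16, 0)])
READ c @v14: history=[(1, 12), (2, 31), (6, 8), (12, 14)] -> pick v12 -> 14
v17: WRITE a=32  (a history now [(11, 17), (17, 32)])
v18: WRITE b=33  (b history now [(3, 26), (7, 4), (8, 4), (13, 30), (18, 33)])
v19: WRITE b=15  (b history now [(3, 26), (7, 4), (8, 4), (13, 30), (18, 33), (19, 15)])
v20: WRITE d=2  (d history now [(16, 0), (20, 2)])
v21: WRITE e=20  (e history now [(9, 4), (14, 12), (15, 10), (21, 20)])
v22: WRITE a=25  (a history now [(11, 17), (17, 32), (22, 25)])
v23: WRITE a=6  (a history now [(11, 17), (17, 32), (22, 25), (23, 6)])
v24: WRITE a=23  (a history now [(11, 17), (17, 32), (22, 25), (23, 6), (24, 23)])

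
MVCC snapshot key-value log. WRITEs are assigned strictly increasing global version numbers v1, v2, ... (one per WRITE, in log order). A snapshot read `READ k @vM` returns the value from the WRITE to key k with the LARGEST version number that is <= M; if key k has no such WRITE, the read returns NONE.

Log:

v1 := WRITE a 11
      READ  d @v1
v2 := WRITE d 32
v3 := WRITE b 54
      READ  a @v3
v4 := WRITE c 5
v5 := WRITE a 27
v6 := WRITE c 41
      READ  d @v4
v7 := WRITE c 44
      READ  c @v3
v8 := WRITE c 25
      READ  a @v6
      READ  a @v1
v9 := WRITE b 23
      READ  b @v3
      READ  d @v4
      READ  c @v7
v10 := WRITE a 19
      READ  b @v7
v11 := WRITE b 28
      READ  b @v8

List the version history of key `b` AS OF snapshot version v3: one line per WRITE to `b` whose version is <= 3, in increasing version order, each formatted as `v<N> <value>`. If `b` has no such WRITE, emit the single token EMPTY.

Answer: v3 54

Derivation:
Scan writes for key=b with version <= 3:
  v1 WRITE a 11 -> skip
  v2 WRITE d 32 -> skip
  v3 WRITE b 54 -> keep
  v4 WRITE c 5 -> skip
  v5 WRITE a 27 -> skip
  v6 WRITE c 41 -> skip
  v7 WRITE c 44 -> skip
  v8 WRITE c 25 -> skip
  v9 WRITE b 23 -> drop (> snap)
  v10 WRITE a 19 -> skip
  v11 WRITE b 28 -> drop (> snap)
Collected: [(3, 54)]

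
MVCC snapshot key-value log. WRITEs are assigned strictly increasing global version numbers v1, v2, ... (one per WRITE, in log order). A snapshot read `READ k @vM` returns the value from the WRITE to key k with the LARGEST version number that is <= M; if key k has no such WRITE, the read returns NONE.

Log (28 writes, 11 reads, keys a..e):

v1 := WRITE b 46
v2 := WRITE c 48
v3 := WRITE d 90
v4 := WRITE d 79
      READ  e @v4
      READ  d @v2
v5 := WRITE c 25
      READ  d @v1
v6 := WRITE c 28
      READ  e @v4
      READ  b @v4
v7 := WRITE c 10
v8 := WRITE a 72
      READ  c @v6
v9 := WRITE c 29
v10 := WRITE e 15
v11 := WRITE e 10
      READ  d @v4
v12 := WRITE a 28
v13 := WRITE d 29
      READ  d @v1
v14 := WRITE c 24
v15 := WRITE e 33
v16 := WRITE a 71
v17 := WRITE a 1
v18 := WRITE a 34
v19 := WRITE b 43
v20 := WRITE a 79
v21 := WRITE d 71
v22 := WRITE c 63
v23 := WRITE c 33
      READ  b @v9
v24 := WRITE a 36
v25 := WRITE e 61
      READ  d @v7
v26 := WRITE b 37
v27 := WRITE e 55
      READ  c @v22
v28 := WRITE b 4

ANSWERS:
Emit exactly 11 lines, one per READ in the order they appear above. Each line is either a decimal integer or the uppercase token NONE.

Answer: NONE
NONE
NONE
NONE
46
28
79
NONE
46
79
63

Derivation:
v1: WRITE b=46  (b history now [(1, 46)])
v2: WRITE c=48  (c history now [(2, 48)])
v3: WRITE d=90  (d history now [(3, 90)])
v4: WRITE d=79  (d history now [(3, 90), (4, 79)])
READ e @v4: history=[] -> no version <= 4 -> NONE
READ d @v2: history=[(3, 90), (4, 79)] -> no version <= 2 -> NONE
v5: WRITE c=25  (c history now [(2, 48), (5, 25)])
READ d @v1: history=[(3, 90), (4, 79)] -> no version <= 1 -> NONE
v6: WRITE c=28  (c history now [(2, 48), (5, 25), (6, 28)])
READ e @v4: history=[] -> no version <= 4 -> NONE
READ b @v4: history=[(1, 46)] -> pick v1 -> 46
v7: WRITE c=10  (c history now [(2, 48), (5, 25), (6, 28), (7, 10)])
v8: WRITE a=72  (a history now [(8, 72)])
READ c @v6: history=[(2, 48), (5, 25), (6, 28), (7, 10)] -> pick v6 -> 28
v9: WRITE c=29  (c history now [(2, 48), (5, 25), (6, 28), (7, 10), (9, 29)])
v10: WRITE e=15  (e history now [(10, 15)])
v11: WRITE e=10  (e history now [(10, 15), (11, 10)])
READ d @v4: history=[(3, 90), (4, 79)] -> pick v4 -> 79
v12: WRITE a=28  (a history now [(8, 72), (12, 28)])
v13: WRITE d=29  (d history now [(3, 90), (4, 79), (13, 29)])
READ d @v1: history=[(3, 90), (4, 79), (13, 29)] -> no version <= 1 -> NONE
v14: WRITE c=24  (c history now [(2, 48), (5, 25), (6, 28), (7, 10), (9, 29), (14, 24)])
v15: WRITE e=33  (e history now [(10, 15), (11, 10), (15, 33)])
v16: WRITE a=71  (a history now [(8, 72), (12, 28), (16, 71)])
v17: WRITE a=1  (a history now [(8, 72), (12, 28), (16, 71), (17, 1)])
v18: WRITE a=34  (a history now [(8, 72), (12, 28), (16, 71), (17, 1), (18, 34)])
v19: WRITE b=43  (b history now [(1, 46), (19, 43)])
v20: WRITE a=79  (a history now [(8, 72), (12, 28), (16, 71), (17, 1), (18, 34), (20, 79)])
v21: WRITE d=71  (d history now [(3, 90), (4, 79), (13, 29), (21, 71)])
v22: WRITE c=63  (c history now [(2, 48), (5, 25), (6, 28), (7, 10), (9, 29), (14, 24), (22, 63)])
v23: WRITE c=33  (c history now [(2, 48), (5, 25), (6, 28), (7, 10), (9, 29), (14, 24), (22, 63), (23, 33)])
READ b @v9: history=[(1, 46), (19, 43)] -> pick v1 -> 46
v24: WRITE a=36  (a history now [(8, 72), (12, 28), (16, 71), (17, 1), (18, 34), (20, 79), (24, 36)])
v25: WRITE e=61  (e history now [(10, 15), (11, 10), (15, 33), (25, 61)])
READ d @v7: history=[(3, 90), (4, 79), (13, 29), (21, 71)] -> pick v4 -> 79
v26: WRITE b=37  (b history now [(1, 46), (19, 43), (26, 37)])
v27: WRITE e=55  (e history now [(10, 15), (11, 10), (15, 33), (25, 61), (27, 55)])
READ c @v22: history=[(2, 48), (5, 25), (6, 28), (7, 10), (9, 29), (14, 24), (22, 63), (23, 33)] -> pick v22 -> 63
v28: WRITE b=4  (b history now [(1, 46), (19, 43), (26, 37), (28, 4)])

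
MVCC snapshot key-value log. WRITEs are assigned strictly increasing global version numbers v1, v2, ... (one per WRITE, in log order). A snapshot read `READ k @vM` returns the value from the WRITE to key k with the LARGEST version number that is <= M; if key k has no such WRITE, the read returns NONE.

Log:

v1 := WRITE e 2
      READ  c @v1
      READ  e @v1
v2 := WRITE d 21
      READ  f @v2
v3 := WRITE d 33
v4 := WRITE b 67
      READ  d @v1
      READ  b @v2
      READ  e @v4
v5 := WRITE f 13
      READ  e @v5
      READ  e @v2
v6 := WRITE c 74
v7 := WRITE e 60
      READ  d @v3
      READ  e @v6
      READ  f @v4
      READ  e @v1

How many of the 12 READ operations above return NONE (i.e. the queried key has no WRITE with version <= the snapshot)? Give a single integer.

Answer: 5

Derivation:
v1: WRITE e=2  (e history now [(1, 2)])
READ c @v1: history=[] -> no version <= 1 -> NONE
READ e @v1: history=[(1, 2)] -> pick v1 -> 2
v2: WRITE d=21  (d history now [(2, 21)])
READ f @v2: history=[] -> no version <= 2 -> NONE
v3: WRITE d=33  (d history now [(2, 21), (3, 33)])
v4: WRITE b=67  (b history now [(4, 67)])
READ d @v1: history=[(2, 21), (3, 33)] -> no version <= 1 -> NONE
READ b @v2: history=[(4, 67)] -> no version <= 2 -> NONE
READ e @v4: history=[(1, 2)] -> pick v1 -> 2
v5: WRITE f=13  (f history now [(5, 13)])
READ e @v5: history=[(1, 2)] -> pick v1 -> 2
READ e @v2: history=[(1, 2)] -> pick v1 -> 2
v6: WRITE c=74  (c history now [(6, 74)])
v7: WRITE e=60  (e history now [(1, 2), (7, 60)])
READ d @v3: history=[(2, 21), (3, 33)] -> pick v3 -> 33
READ e @v6: history=[(1, 2), (7, 60)] -> pick v1 -> 2
READ f @v4: history=[(5, 13)] -> no version <= 4 -> NONE
READ e @v1: history=[(1, 2), (7, 60)] -> pick v1 -> 2
Read results in order: ['NONE', '2', 'NONE', 'NONE', 'NONE', '2', '2', '2', '33', '2', 'NONE', '2']
NONE count = 5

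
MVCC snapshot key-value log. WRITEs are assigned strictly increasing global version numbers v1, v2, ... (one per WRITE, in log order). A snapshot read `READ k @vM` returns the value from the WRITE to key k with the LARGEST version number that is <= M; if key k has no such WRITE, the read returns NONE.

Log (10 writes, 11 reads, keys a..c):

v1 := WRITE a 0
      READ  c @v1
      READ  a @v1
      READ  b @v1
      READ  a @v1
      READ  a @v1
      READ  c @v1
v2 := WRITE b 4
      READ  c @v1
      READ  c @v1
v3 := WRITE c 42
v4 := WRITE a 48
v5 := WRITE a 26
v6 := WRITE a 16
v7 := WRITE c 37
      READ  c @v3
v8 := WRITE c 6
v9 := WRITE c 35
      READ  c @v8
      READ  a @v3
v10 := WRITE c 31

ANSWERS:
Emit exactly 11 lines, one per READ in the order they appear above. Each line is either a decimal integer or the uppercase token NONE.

v1: WRITE a=0  (a history now [(1, 0)])
READ c @v1: history=[] -> no version <= 1 -> NONE
READ a @v1: history=[(1, 0)] -> pick v1 -> 0
READ b @v1: history=[] -> no version <= 1 -> NONE
READ a @v1: history=[(1, 0)] -> pick v1 -> 0
READ a @v1: history=[(1, 0)] -> pick v1 -> 0
READ c @v1: history=[] -> no version <= 1 -> NONE
v2: WRITE b=4  (b history now [(2, 4)])
READ c @v1: history=[] -> no version <= 1 -> NONE
READ c @v1: history=[] -> no version <= 1 -> NONE
v3: WRITE c=42  (c history now [(3, 42)])
v4: WRITE a=48  (a history now [(1, 0), (4, 48)])
v5: WRITE a=26  (a history now [(1, 0), (4, 48), (5, 26)])
v6: WRITE a=16  (a history now [(1, 0), (4, 48), (5, 26), (6, 16)])
v7: WRITE c=37  (c history now [(3, 42), (7, 37)])
READ c @v3: history=[(3, 42), (7, 37)] -> pick v3 -> 42
v8: WRITE c=6  (c history now [(3, 42), (7, 37), (8, 6)])
v9: WRITE c=35  (c history now [(3, 42), (7, 37), (8, 6), (9, 35)])
READ c @v8: history=[(3, 42), (7, 37), (8, 6), (9, 35)] -> pick v8 -> 6
READ a @v3: history=[(1, 0), (4, 48), (5, 26), (6, 16)] -> pick v1 -> 0
v10: WRITE c=31  (c history now [(3, 42), (7, 37), (8, 6), (9, 35), (10, 31)])

Answer: NONE
0
NONE
0
0
NONE
NONE
NONE
42
6
0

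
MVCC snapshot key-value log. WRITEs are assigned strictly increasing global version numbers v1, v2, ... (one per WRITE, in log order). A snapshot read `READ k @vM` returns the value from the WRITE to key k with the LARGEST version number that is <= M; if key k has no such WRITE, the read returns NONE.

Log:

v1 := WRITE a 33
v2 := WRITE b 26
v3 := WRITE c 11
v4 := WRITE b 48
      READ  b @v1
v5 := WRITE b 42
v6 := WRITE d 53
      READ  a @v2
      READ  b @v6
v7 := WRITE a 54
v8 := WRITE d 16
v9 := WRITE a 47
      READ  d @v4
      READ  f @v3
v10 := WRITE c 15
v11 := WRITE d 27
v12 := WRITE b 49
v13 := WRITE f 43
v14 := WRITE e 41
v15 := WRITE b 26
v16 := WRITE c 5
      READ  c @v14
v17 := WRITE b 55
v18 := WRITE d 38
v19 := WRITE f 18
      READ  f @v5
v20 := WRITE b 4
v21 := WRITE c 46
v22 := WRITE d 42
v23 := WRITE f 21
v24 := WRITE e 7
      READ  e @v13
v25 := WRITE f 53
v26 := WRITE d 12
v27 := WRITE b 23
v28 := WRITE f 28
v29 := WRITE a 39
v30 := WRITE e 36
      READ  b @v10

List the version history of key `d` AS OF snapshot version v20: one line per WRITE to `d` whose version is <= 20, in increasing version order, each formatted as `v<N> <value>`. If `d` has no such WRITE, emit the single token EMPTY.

Scan writes for key=d with version <= 20:
  v1 WRITE a 33 -> skip
  v2 WRITE b 26 -> skip
  v3 WRITE c 11 -> skip
  v4 WRITE b 48 -> skip
  v5 WRITE b 42 -> skip
  v6 WRITE d 53 -> keep
  v7 WRITE a 54 -> skip
  v8 WRITE d 16 -> keep
  v9 WRITE a 47 -> skip
  v10 WRITE c 15 -> skip
  v11 WRITE d 27 -> keep
  v12 WRITE b 49 -> skip
  v13 WRITE f 43 -> skip
  v14 WRITE e 41 -> skip
  v15 WRITE b 26 -> skip
  v16 WRITE c 5 -> skip
  v17 WRITE b 55 -> skip
  v18 WRITE d 38 -> keep
  v19 WRITE f 18 -> skip
  v20 WRITE b 4 -> skip
  v21 WRITE c 46 -> skip
  v22 WRITE d 42 -> drop (> snap)
  v23 WRITE f 21 -> skip
  v24 WRITE e 7 -> skip
  v25 WRITE f 53 -> skip
  v26 WRITE d 12 -> drop (> snap)
  v27 WRITE b 23 -> skip
  v28 WRITE f 28 -> skip
  v29 WRITE a 39 -> skip
  v30 WRITE e 36 -> skip
Collected: [(6, 53), (8, 16), (11, 27), (18, 38)]

Answer: v6 53
v8 16
v11 27
v18 38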